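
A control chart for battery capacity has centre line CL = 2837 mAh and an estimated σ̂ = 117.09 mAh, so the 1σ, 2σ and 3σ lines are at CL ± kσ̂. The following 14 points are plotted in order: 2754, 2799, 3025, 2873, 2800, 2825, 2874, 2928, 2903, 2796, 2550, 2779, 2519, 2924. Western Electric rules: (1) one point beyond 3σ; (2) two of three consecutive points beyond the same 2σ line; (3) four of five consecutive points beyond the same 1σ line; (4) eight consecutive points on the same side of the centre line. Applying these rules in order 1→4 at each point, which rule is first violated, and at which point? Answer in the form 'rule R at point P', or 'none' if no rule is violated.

rule 2 at point 13

Zone of each point (C = within 1σ̂, B = 1σ̂–2σ̂, A = 2σ̂–3σ̂, * = beyond 3σ̂; sign = side of CL): 1:-C, 2:-C, 3:+B, 4:+C, 5:-C, 6:-C, 7:+C, 8:+C, 9:+C, 10:-C, 11:-A, 12:-C, 13:-A, 14:+C
Rule 2 (two of three consecutive points beyond the same 2σ limit) is satisfied at point 13.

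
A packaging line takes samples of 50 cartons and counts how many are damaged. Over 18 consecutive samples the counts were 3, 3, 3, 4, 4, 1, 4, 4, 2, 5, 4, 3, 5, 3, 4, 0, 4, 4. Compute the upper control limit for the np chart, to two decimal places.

p̄ = Σdᵢ / (k·n) = 60 / (18 × 50) = 0.06667
UCL = np̄ + 3·√(np̄(1−p̄)) = 3.3333 + 3 × √(3.3333×0.93333) = 3.3333 + 3 × 1.7638 = 8.6248

8.62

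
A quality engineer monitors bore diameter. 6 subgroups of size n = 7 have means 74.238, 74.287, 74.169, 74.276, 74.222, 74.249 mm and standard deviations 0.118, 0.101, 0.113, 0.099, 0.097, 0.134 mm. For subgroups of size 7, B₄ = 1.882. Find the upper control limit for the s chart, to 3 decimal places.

0.208

s̄ = (0.118 + 0.101 + 0.113 + 0.099 + 0.097 + 0.134) / 6 = 0.1103
UCL_s = B₄·s̄ = 1.882 × 0.1103 = 0.2076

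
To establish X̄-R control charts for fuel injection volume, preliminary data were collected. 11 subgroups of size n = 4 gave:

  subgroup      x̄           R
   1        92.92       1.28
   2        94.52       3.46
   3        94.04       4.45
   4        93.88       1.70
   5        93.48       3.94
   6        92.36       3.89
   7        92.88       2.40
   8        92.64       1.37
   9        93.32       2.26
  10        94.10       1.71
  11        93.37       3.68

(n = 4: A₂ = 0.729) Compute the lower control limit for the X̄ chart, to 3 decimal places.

91.413

X̄̄ = (92.92 + 94.52 + 94.04 + 93.88 + 93.48 + 92.36 + 92.88 + 92.64 + 93.32 + 94.10 + 93.37) / 11 = 1027.5100 / 11 = 93.4100
R̄ = (1.28 + 3.46 + 4.45 + 1.70 + 3.94 + 3.89 + 2.40 + 1.37 + 2.26 + 1.71 + 3.68) / 11 = 30.1400 / 11 = 2.7400
LCL = X̄̄ − A₂·R̄ = 93.4100 − 0.729 × 2.7400 = 91.4125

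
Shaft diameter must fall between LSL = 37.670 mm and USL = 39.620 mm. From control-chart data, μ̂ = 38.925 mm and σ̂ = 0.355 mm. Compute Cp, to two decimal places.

0.92

Cp = (USL − LSL) / (6σ̂) = (39.620 − 37.670) / (6 × 0.355) = 1.9500 / 2.1300 = 0.9155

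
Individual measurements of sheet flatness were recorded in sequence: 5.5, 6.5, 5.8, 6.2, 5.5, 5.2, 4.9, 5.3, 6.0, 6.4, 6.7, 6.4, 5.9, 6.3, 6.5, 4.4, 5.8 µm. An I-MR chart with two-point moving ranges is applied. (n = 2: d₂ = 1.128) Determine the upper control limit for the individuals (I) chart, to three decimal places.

7.520

X̄ = (5.5 + 6.5 + 5.8 + 6.2 + 5.5 + 5.2 + 4.9 + 5.3 + 6.0 + 6.4 + 6.7 + 6.4 + 5.9 + 6.3 + 6.5 + 4.4 + 5.8) / 17 = 5.8412
Moving ranges: 1.0, 0.7, 0.4, 0.7, 0.3, 0.3, 0.4, 0.7, 0.4, 0.3, 0.3, 0.5, 0.4, 0.2, 2.1, 1.4; M̄R̄ = 10.1000 / 16 = 0.6312
UCL = X̄ + 3·M̄R̄/d₂ = 5.8412 + 3 × 0.6312 / 1.128 = 7.5200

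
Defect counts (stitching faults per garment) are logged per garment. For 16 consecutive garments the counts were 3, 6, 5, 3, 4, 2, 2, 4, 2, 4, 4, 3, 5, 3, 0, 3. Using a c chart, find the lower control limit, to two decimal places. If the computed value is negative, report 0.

c̄ = (3 + 6 + 5 + 3 + 4 + 2 + 2 + 4 + 2 + 4 + 4 + 3 + 5 + 3 + 0 + 3) / 16 = 53 / 16 = 3.3125
LCL = c̄ − 3√c̄ = 3.3125 − 3 × 1.8200 = -2.1476 → 0 (cannot be negative)

0.00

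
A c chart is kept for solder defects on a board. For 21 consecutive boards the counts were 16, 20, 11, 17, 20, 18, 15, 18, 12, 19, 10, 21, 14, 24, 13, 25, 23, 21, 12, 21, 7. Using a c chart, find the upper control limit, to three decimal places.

29.369

c̄ = (16 + 20 + 11 + 17 + 20 + 18 + 15 + 18 + 12 + 19 + 10 + 21 + 14 + 24 + 13 + 25 + 23 + 21 + 12 + 21 + 7) / 21 = 357 / 21 = 17.0000
UCL = c̄ + 3√c̄ = 17.0000 + 3 × √17.0000 = 17.0000 + 3 × 4.1231 = 29.3693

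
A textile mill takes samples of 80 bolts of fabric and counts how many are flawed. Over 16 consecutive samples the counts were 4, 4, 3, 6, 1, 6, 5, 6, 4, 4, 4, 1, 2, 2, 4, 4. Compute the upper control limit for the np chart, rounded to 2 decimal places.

p̄ = Σdᵢ / (k·n) = 60 / (16 × 80) = 0.04688
UCL = np̄ + 3·√(np̄(1−p̄)) = 3.7500 + 3 × √(3.7500×0.95312) = 3.7500 + 3 × 1.8906 = 9.4217

9.42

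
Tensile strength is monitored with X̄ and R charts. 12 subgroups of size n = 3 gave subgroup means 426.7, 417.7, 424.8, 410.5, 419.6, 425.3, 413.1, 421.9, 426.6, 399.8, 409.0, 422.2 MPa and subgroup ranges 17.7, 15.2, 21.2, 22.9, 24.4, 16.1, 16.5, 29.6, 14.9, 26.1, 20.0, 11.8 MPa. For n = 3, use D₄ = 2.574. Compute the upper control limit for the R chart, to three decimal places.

R̄ = (17.7 + 15.2 + 21.2 + 22.9 + 24.4 + 16.1 + 16.5 + 29.6 + 14.9 + 26.1 + 20.0 + 11.8) / 12 = 236.4000 / 12 = 19.7000
UCL_R = D₄·R̄ = 2.574 × 19.7000 = 50.7078

50.708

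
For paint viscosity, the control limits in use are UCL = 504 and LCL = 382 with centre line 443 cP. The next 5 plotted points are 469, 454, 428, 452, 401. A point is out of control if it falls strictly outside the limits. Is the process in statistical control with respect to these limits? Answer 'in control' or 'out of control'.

in control

All 5 points lie within [382, 504].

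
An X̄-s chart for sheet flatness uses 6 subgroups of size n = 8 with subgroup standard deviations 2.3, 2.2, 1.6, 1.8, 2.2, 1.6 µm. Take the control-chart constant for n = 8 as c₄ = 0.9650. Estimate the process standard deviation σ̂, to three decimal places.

s̄ = (2.3 + 2.2 + 1.6 + 1.8 + 2.2 + 1.6) / 6 = 1.9500
σ̂ = s̄ / c₄ = 1.9500 / 0.9650 = 2.0207

2.021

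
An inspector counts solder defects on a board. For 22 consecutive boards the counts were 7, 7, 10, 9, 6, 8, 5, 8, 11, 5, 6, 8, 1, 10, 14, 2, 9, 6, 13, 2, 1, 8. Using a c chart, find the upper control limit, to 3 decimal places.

c̄ = (7 + 7 + 10 + 9 + 6 + 8 + 5 + 8 + 11 + 5 + 6 + 8 + 1 + 10 + 14 + 2 + 9 + 6 + 13 + 2 + 1 + 8) / 22 = 156 / 22 = 7.0909
UCL = c̄ + 3√c̄ = 7.0909 + 3 × √7.0909 = 7.0909 + 3 × 2.6629 = 15.0795

15.080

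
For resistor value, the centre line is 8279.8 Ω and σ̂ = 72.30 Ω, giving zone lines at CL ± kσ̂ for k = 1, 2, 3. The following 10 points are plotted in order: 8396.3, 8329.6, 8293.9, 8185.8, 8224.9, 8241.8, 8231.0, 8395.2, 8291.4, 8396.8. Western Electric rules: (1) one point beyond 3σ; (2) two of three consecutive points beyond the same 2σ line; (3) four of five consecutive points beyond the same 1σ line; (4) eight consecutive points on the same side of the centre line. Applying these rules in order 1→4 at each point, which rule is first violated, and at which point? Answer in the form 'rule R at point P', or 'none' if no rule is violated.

none

Zone of each point (C = within 1σ̂, B = 1σ̂–2σ̂, A = 2σ̂–3σ̂, * = beyond 3σ̂; sign = side of CL): 1:+B, 2:+C, 3:+C, 4:-B, 5:-C, 6:-C, 7:-C, 8:+B, 9:+C, 10:+B
No rule fires across all 10 points.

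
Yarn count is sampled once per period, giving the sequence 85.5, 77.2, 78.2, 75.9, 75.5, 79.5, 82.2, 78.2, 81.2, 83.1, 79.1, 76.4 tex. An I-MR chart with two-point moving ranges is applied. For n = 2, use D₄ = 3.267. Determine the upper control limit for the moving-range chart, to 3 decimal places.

10.187

Moving ranges: 8.3, 1.0, 2.3, 0.4, 4.0, 2.7, 4.0, 3.0, 1.9, 4.0, 2.7; M̄R̄ = 34.3000 / 11 = 3.1182
UCL_MR = D₄·M̄R̄ = 3.267 × 3.1182 = 10.1871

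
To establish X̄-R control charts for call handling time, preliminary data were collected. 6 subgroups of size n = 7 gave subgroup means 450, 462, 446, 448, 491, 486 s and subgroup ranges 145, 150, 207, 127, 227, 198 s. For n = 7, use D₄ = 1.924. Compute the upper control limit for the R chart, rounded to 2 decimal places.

337.98

R̄ = (145 + 150 + 207 + 127 + 227 + 198) / 6 = 1054.0000 / 6 = 175.6667
UCL_R = D₄·R̄ = 1.924 × 175.6667 = 337.9827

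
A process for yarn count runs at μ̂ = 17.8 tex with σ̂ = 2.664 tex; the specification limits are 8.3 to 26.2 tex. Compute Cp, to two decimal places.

1.12

Cp = (USL − LSL) / (6σ̂) = (26.2 − 8.3) / (6 × 2.664) = 17.9000 / 15.9840 = 1.1199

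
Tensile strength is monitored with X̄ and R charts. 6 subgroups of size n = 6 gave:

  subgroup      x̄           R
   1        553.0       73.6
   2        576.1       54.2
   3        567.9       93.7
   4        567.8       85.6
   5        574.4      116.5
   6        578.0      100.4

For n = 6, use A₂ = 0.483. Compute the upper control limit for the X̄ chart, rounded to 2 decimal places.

611.72

X̄̄ = (553.0 + 576.1 + 567.9 + 567.8 + 574.4 + 578.0) / 6 = 3417.2000 / 6 = 569.5333
R̄ = (73.6 + 54.2 + 93.7 + 85.6 + 116.5 + 100.4) / 6 = 524.0000 / 6 = 87.3333
UCL = X̄̄ + A₂·R̄ = 569.5333 + 0.483 × 87.3333 = 611.7153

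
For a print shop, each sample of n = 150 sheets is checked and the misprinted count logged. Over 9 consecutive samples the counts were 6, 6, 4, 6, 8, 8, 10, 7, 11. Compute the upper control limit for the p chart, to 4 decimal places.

0.1017

p̄ = Σdᵢ / (k·n) = 66 / (9 × 150) = 0.04889
UCL = p̄ + 3·√(p̄(1−p̄)/n) = 0.04889 + 3 × √(0.04889×0.95111/150) = 0.04889 + 3 × 0.01761 = 0.10171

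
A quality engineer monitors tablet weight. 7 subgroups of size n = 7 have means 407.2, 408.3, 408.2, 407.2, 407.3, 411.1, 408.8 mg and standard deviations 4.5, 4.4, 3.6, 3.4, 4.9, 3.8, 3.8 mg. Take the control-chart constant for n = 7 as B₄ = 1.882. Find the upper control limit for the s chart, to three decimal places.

7.636

s̄ = (4.5 + 4.4 + 3.6 + 3.4 + 4.9 + 3.8 + 3.8) / 7 = 4.0571
UCL_s = B₄·s̄ = 1.882 × 4.0571 = 7.6355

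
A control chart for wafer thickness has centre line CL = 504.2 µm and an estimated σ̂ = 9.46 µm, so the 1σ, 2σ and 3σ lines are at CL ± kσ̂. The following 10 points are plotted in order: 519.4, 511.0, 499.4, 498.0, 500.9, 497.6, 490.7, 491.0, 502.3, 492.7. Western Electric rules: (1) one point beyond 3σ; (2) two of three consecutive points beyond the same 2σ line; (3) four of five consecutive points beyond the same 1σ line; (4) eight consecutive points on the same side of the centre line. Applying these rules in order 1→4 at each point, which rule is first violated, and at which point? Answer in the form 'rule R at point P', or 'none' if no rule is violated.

Zone of each point (C = within 1σ̂, B = 1σ̂–2σ̂, A = 2σ̂–3σ̂, * = beyond 3σ̂; sign = side of CL): 1:+B, 2:+C, 3:-C, 4:-C, 5:-C, 6:-C, 7:-B, 8:-B, 9:-C, 10:-B
Rule 4 (eight consecutive points on the same side of the centre line) is satisfied at point 10.

rule 4 at point 10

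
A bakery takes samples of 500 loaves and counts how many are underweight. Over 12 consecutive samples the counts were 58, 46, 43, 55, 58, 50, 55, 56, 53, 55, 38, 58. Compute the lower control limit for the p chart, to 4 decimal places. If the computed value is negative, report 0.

0.0632

p̄ = Σdᵢ / (k·n) = 625 / (12 × 500) = 0.10417
LCL = p̄ − 3·√(p̄(1−p̄)/n) = 0.10417 − 3 × 0.01366 = 0.06318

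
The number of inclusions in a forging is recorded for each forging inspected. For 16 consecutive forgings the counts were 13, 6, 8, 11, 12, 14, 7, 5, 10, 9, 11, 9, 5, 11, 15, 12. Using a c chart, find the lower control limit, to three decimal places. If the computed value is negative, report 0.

c̄ = (13 + 6 + 8 + 11 + 12 + 14 + 7 + 5 + 10 + 9 + 11 + 9 + 5 + 11 + 15 + 12) / 16 = 158 / 16 = 9.8750
LCL = c̄ − 3√c̄ = 9.8750 − 3 × 3.1425 = 0.4476

0.448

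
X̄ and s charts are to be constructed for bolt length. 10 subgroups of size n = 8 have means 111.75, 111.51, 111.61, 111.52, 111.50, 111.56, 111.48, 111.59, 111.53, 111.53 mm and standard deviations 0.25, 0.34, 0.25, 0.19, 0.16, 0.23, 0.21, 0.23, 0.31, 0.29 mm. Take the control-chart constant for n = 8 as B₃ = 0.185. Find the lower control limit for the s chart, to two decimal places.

s̄ = (0.25 + 0.34 + 0.25 + 0.19 + 0.16 + 0.23 + 0.21 + 0.23 + 0.31 + 0.29) / 10 = 0.2460
LCL_s = B₃·s̄ = 0.185 × 0.2460 = 0.0455

0.05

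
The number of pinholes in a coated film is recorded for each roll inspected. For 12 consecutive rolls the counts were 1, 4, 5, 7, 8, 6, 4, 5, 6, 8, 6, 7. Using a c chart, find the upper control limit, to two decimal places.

c̄ = (1 + 4 + 5 + 7 + 8 + 6 + 4 + 5 + 6 + 8 + 6 + 7) / 12 = 67 / 12 = 5.5833
UCL = c̄ + 3√c̄ = 5.5833 + 3 × √5.5833 = 5.5833 + 3 × 2.3629 = 12.6721

12.67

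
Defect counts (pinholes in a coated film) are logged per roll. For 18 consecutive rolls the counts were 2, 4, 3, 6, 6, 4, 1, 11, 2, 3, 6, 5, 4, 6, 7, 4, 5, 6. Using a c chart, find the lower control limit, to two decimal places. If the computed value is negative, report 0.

c̄ = (2 + 4 + 3 + 6 + 6 + 4 + 1 + 11 + 2 + 3 + 6 + 5 + 4 + 6 + 7 + 4 + 5 + 6) / 18 = 85 / 18 = 4.7222
LCL = c̄ − 3√c̄ = 4.7222 − 3 × 2.1731 = -1.7970 → 0 (cannot be negative)

0.00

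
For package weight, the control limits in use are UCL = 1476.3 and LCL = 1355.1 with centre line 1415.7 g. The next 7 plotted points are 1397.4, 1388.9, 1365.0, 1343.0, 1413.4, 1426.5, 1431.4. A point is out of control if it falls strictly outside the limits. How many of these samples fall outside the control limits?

Compare each point to [1355.1, 1476.3]: sample 4 = 1343.0 < LCL.

1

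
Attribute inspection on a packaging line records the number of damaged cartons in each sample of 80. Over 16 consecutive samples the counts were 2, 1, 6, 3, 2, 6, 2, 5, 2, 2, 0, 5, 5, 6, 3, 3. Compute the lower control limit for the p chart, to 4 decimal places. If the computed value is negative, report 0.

p̄ = Σdᵢ / (k·n) = 53 / (16 × 80) = 0.04141
LCL = p̄ − 3·√(p̄(1−p̄)/n) = 0.04141 − 3 × 0.02227 = -0.02542 → 0 (negative, so LCL = 0)

0.0000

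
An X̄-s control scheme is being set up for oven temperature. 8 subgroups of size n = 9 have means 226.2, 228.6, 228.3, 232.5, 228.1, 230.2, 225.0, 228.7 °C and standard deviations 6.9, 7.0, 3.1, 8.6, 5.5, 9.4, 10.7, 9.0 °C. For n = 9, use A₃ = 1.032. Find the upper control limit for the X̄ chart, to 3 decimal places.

236.216

X̄̄ = (226.2 + 228.6 + 228.3 + 232.5 + 228.1 + 230.2 + 225.0 + 228.7) / 8 = 228.4500
s̄ = (6.9 + 7.0 + 3.1 + 8.6 + 5.5 + 9.4 + 10.7 + 9.0) / 8 = 7.5250
UCL = X̄̄ + A₃·s̄ = 228.4500 + 1.032 × 7.5250 = 236.2158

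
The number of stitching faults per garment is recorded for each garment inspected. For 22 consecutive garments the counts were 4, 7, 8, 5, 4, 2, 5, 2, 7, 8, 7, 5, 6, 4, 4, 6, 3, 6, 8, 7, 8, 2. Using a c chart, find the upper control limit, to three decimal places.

c̄ = (4 + 7 + 8 + 5 + 4 + 2 + 5 + 2 + 7 + 8 + 7 + 5 + 6 + 4 + 4 + 6 + 3 + 6 + 8 + 7 + 8 + 2) / 22 = 118 / 22 = 5.3636
UCL = c̄ + 3√c̄ = 5.3636 + 3 × √5.3636 = 5.3636 + 3 × 2.3160 = 12.3115

12.311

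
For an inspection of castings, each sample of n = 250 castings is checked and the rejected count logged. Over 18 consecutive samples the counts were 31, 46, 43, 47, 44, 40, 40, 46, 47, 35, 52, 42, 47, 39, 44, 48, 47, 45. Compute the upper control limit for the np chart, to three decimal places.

p̄ = Σdᵢ / (k·n) = 783 / (18 × 250) = 0.17400
UCL = np̄ + 3·√(np̄(1−p̄)) = 43.5000 + 3 × √(43.5000×0.82600) = 43.5000 + 3 × 5.9942 = 61.4827

61.483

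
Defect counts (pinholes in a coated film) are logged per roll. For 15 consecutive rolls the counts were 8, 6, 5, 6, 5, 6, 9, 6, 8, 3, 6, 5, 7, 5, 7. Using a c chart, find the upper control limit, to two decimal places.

13.56

c̄ = (8 + 6 + 5 + 6 + 5 + 6 + 9 + 6 + 8 + 3 + 6 + 5 + 7 + 5 + 7) / 15 = 92 / 15 = 6.1333
UCL = c̄ + 3√c̄ = 6.1333 + 3 × √6.1333 = 6.1333 + 3 × 2.4766 = 13.5630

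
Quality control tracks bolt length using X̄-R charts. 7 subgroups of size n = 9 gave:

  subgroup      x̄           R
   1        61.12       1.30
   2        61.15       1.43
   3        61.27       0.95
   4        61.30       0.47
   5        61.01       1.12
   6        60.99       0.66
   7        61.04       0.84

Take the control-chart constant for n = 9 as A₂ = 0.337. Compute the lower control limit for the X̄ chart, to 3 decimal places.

60.800

X̄̄ = (61.12 + 61.15 + 61.27 + 61.30 + 61.01 + 60.99 + 61.04) / 7 = 427.8800 / 7 = 61.1257
R̄ = (1.30 + 1.43 + 0.95 + 0.47 + 1.12 + 0.66 + 0.84) / 7 = 6.7700 / 7 = 0.9671
LCL = X̄̄ − A₂·R̄ = 61.1257 − 0.337 × 0.9671 = 60.7998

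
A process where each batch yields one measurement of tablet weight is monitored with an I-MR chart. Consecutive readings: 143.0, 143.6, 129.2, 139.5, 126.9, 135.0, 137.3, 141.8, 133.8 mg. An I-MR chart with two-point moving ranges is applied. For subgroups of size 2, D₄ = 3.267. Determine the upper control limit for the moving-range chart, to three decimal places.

Moving ranges: 0.6, 14.4, 10.3, 12.6, 8.1, 2.3, 4.5, 8.0; M̄R̄ = 60.8000 / 8 = 7.6000
UCL_MR = D₄·M̄R̄ = 3.267 × 7.6000 = 24.8292

24.829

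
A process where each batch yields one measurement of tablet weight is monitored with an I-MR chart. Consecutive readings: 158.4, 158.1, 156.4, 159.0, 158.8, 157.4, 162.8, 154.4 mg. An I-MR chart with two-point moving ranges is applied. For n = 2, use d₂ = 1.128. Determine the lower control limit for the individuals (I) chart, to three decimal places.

X̄ = (158.4 + 158.1 + 156.4 + 159.0 + 158.8 + 157.4 + 162.8 + 154.4) / 8 = 158.1625
Moving ranges: 0.3, 1.7, 2.6, 0.2, 1.4, 5.4, 8.4; M̄R̄ = 20.0000 / 7 = 2.8571
LCL = X̄ − 3·M̄R̄/d₂ = 158.1625 − 3 × 2.8571 / 1.128 = 150.5637

150.564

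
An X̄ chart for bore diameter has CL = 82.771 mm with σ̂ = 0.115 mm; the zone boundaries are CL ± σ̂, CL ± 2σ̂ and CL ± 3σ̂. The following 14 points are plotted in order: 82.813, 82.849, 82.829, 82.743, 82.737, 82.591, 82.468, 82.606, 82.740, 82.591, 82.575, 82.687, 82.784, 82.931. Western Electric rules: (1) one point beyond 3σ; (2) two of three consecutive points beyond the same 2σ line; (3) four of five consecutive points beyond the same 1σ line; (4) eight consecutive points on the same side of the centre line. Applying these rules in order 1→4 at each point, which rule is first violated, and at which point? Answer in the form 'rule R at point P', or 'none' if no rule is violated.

Zone of each point (C = within 1σ̂, B = 1σ̂–2σ̂, A = 2σ̂–3σ̂, * = beyond 3σ̂; sign = side of CL): 1:+C, 2:+C, 3:+C, 4:-C, 5:-C, 6:-B, 7:-A, 8:-B, 9:-C, 10:-B, 11:-B, 12:-C, 13:+C, 14:+B
Rule 3 (four of five consecutive points beyond the same 1σ limit) is satisfied at point 10.

rule 3 at point 10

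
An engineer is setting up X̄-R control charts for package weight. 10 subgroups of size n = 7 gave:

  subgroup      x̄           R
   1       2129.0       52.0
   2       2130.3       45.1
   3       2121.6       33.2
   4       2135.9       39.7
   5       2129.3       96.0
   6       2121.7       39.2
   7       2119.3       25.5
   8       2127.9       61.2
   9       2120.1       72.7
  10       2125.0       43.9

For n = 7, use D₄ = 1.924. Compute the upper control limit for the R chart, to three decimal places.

R̄ = (52.0 + 45.1 + 33.2 + 39.7 + 96.0 + 39.2 + 25.5 + 61.2 + 72.7 + 43.9) / 10 = 508.5000 / 10 = 50.8500
UCL_R = D₄·R̄ = 1.924 × 50.8500 = 97.8354

97.835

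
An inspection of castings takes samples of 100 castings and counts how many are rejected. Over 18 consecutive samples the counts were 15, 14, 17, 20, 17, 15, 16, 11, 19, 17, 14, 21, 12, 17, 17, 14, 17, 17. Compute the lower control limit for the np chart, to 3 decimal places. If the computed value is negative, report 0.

p̄ = Σdᵢ / (k·n) = 290 / (18 × 100) = 0.16111
LCL = np̄ − 3·√(np̄(1−p̄)) = 16.1111 − 3 × 3.6763 = 5.0821

5.082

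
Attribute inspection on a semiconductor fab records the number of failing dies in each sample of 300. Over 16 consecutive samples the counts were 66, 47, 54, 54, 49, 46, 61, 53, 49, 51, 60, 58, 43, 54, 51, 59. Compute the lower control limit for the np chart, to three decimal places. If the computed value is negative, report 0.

33.556

p̄ = Σdᵢ / (k·n) = 855 / (16 × 300) = 0.17813
LCL = np̄ − 3·√(np̄(1−p̄)) = 53.4375 − 3 × 6.6271 = 33.5561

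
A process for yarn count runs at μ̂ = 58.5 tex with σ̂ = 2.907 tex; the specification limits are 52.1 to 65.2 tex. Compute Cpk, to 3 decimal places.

Cpu = (USL − μ̂) / (3σ̂) = (65.2 − 58.5) / (3 × 2.907) = 0.7683; Cpl = (μ̂ − LSL) / (3σ̂) = (58.5 − 52.1) / (3 × 2.907) = 0.7339; Cpk = min(Cpu, Cpl) = 0.7339

0.734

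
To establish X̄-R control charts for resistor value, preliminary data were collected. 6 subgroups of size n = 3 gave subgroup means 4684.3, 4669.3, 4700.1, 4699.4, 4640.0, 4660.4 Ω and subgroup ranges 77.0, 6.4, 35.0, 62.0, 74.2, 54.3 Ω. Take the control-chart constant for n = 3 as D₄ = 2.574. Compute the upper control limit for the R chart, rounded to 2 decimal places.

R̄ = (77.0 + 6.4 + 35.0 + 62.0 + 74.2 + 54.3) / 6 = 308.9000 / 6 = 51.4833
UCL_R = D₄·R̄ = 2.574 × 51.4833 = 132.5181

132.52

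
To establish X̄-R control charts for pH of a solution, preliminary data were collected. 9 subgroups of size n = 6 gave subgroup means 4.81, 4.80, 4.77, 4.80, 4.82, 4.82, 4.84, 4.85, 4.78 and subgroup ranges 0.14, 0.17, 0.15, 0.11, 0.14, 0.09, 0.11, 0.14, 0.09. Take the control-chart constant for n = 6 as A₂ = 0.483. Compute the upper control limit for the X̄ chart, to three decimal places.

4.871

X̄̄ = (4.81 + 4.80 + 4.77 + 4.80 + 4.82 + 4.82 + 4.84 + 4.85 + 4.78) / 9 = 43.2900 / 9 = 4.8100
R̄ = (0.14 + 0.17 + 0.15 + 0.11 + 0.14 + 0.09 + 0.11 + 0.14 + 0.09) / 9 = 1.1400 / 9 = 0.1267
UCL = X̄̄ + A₂·R̄ = 4.8100 + 0.483 × 0.1267 = 4.8712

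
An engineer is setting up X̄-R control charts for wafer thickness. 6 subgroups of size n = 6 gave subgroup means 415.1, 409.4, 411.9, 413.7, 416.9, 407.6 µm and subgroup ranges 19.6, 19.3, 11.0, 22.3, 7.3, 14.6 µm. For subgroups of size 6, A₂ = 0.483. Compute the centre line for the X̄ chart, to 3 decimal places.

X̄̄ = (415.1 + 409.4 + 411.9 + 413.7 + 416.9 + 407.6) / 6 = 2474.6000 / 6 = 412.4333
CL = X̄̄ = 412.4333

412.433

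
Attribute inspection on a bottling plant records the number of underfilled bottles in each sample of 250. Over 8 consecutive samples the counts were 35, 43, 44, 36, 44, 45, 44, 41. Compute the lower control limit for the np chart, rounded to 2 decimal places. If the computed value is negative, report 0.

23.85

p̄ = Σdᵢ / (k·n) = 332 / (8 × 250) = 0.16600
LCL = np̄ − 3·√(np̄(1−p̄)) = 41.5000 − 3 × 5.8831 = 23.8507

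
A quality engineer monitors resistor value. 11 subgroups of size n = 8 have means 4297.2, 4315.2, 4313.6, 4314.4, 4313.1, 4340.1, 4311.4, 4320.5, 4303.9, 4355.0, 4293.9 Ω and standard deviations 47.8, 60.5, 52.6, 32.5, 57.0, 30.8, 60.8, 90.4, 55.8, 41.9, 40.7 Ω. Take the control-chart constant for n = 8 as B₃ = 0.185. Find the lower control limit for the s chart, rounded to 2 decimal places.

s̄ = (47.8 + 60.5 + 52.6 + 32.5 + 57.0 + 30.8 + 60.8 + 90.4 + 55.8 + 41.9 + 40.7) / 11 = 51.8909
LCL_s = B₃·s̄ = 0.185 × 51.8909 = 9.5998

9.60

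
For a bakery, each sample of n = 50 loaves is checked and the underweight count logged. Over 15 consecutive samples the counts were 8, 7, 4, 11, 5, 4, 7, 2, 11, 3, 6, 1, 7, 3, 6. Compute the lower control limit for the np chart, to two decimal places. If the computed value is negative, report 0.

p̄ = Σdᵢ / (k·n) = 85 / (15 × 50) = 0.11333
LCL = np̄ − 3·√(np̄(1−p̄)) = 5.6667 − 3 × 2.2415 = -1.0579 → 0 (negative, so LCL = 0)

0.00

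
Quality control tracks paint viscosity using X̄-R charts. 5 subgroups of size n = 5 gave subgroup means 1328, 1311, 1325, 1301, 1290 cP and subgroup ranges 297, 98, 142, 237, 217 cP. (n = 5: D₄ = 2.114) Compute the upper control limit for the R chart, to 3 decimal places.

R̄ = (297 + 98 + 142 + 237 + 217) / 5 = 991.0000 / 5 = 198.2000
UCL_R = D₄·R̄ = 2.114 × 198.2000 = 418.9948

418.995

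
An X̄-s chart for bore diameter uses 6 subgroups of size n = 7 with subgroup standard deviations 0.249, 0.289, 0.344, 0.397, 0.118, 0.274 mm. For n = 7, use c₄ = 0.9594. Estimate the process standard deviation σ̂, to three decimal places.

0.290

s̄ = (0.249 + 0.289 + 0.344 + 0.397 + 0.118 + 0.274) / 6 = 0.2785
σ̂ = s̄ / c₄ = 0.2785 / 0.9594 = 0.2903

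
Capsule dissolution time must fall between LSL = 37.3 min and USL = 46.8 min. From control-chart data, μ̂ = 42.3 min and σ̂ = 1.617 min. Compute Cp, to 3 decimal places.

Cp = (USL − LSL) / (6σ̂) = (46.8 − 37.3) / (6 × 1.617) = 9.5000 / 9.7020 = 0.9792

0.979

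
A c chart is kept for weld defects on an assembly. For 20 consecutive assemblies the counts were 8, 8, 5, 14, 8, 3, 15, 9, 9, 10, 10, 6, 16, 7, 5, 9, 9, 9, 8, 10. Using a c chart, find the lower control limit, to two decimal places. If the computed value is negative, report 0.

0.00

c̄ = (8 + 8 + 5 + 14 + 8 + 3 + 15 + 9 + 9 + 10 + 10 + 6 + 16 + 7 + 5 + 9 + 9 + 9 + 8 + 10) / 20 = 178 / 20 = 8.9000
LCL = c̄ − 3√c̄ = 8.9000 − 3 × 2.9833 = -0.0499 → 0 (cannot be negative)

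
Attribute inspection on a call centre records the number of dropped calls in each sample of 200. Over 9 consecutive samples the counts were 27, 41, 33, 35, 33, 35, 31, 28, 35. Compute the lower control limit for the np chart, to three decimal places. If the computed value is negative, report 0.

17.342

p̄ = Σdᵢ / (k·n) = 298 / (9 × 200) = 0.16556
LCL = np̄ − 3·√(np̄(1−p̄)) = 33.1111 − 3 × 5.2564 = 17.3420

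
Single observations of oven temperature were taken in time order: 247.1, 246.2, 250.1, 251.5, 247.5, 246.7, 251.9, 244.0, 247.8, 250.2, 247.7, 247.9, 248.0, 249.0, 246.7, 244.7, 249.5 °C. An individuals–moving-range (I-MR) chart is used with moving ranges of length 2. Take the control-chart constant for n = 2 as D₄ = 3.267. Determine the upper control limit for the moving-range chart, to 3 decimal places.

Moving ranges: 0.9, 3.9, 1.4, 4.0, 0.8, 5.2, 7.9, 3.8, 2.4, 2.5, 0.2, 0.1, 1.0, 2.3, 2.0, 4.8; M̄R̄ = 43.2000 / 16 = 2.7000
UCL_MR = D₄·M̄R̄ = 3.267 × 2.7000 = 8.8209

8.821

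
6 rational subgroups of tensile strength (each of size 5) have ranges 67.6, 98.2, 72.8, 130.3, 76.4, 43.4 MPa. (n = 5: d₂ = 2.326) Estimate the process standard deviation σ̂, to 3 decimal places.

R̄ = (67.6 + 98.2 + 72.8 + 130.3 + 76.4 + 43.4) / 6 = 81.4500
σ̂ = R̄ / d₂ = 81.4500 / 2.326 = 35.0172

35.017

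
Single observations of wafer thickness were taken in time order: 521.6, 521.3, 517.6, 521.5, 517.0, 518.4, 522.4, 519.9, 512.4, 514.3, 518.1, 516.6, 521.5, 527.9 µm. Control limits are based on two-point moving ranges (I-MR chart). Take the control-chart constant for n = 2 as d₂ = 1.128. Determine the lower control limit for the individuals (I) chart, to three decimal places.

X̄ = (521.6 + 521.3 + 517.6 + 521.5 + 517.0 + 518.4 + 522.4 + 519.9 + 512.4 + 514.3 + 518.1 + 516.6 + 521.5 + 527.9) / 14 = 519.3214
Moving ranges: 0.3, 3.7, 3.9, 4.5, 1.4, 4.0, 2.5, 7.5, 1.9, 3.8, 1.5, 4.9, 6.4; M̄R̄ = 46.3000 / 13 = 3.5615
LCL = X̄ − 3·M̄R̄/d₂ = 519.3214 − 3 × 3.5615 / 1.128 = 509.8493

509.849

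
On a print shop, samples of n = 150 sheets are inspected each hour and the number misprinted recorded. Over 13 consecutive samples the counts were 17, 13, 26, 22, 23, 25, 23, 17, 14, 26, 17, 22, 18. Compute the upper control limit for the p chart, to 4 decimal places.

0.2185

p̄ = Σdᵢ / (k·n) = 263 / (13 × 150) = 0.13487
UCL = p̄ + 3·√(p̄(1−p̄)/n) = 0.13487 + 3 × √(0.13487×0.86513/150) = 0.13487 + 3 × 0.02789 = 0.21854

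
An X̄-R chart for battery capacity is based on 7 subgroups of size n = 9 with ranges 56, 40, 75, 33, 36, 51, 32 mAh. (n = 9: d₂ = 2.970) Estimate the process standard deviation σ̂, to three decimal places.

15.536

R̄ = (56 + 40 + 75 + 33 + 36 + 51 + 32) / 7 = 46.1429
σ̂ = R̄ / d₂ = 46.1429 / 2.970 = 15.5363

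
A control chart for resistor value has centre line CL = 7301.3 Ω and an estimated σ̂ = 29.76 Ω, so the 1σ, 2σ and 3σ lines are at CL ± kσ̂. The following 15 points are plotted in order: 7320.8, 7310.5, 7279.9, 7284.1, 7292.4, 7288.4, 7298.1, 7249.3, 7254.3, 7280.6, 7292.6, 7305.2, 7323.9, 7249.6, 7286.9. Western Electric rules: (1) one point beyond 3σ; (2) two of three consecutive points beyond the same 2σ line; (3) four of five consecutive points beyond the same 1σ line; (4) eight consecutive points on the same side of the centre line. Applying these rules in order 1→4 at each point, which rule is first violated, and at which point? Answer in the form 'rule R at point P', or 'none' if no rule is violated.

rule 4 at point 10

Zone of each point (C = within 1σ̂, B = 1σ̂–2σ̂, A = 2σ̂–3σ̂, * = beyond 3σ̂; sign = side of CL): 1:+C, 2:+C, 3:-C, 4:-C, 5:-C, 6:-C, 7:-C, 8:-B, 9:-B, 10:-C, 11:-C, 12:+C, 13:+C, 14:-B, 15:-C
Rule 4 (eight consecutive points on the same side of the centre line) is satisfied at point 10.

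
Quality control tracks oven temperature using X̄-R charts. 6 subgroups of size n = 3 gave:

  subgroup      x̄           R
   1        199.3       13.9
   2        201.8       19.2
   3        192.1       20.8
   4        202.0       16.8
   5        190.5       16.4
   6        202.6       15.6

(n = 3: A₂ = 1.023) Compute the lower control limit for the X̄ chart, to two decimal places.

X̄̄ = (199.3 + 201.8 + 192.1 + 202.0 + 190.5 + 202.6) / 6 = 1188.3000 / 6 = 198.0500
R̄ = (13.9 + 19.2 + 20.8 + 16.8 + 16.4 + 15.6) / 6 = 102.7000 / 6 = 17.1167
LCL = X̄̄ − A₂·R̄ = 198.0500 − 1.023 × 17.1167 = 180.5396

180.54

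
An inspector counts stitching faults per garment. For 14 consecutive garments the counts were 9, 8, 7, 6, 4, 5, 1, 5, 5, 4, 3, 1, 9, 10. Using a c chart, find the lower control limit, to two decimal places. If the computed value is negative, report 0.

0.00

c̄ = (9 + 8 + 7 + 6 + 4 + 5 + 1 + 5 + 5 + 4 + 3 + 1 + 9 + 10) / 14 = 77 / 14 = 5.5000
LCL = c̄ − 3√c̄ = 5.5000 − 3 × 2.3452 = -1.5356 → 0 (cannot be negative)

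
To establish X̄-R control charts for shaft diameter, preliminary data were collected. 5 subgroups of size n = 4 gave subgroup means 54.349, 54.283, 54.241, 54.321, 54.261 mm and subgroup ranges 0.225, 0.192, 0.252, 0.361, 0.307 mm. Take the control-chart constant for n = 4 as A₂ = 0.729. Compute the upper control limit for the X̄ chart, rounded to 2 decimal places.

X̄̄ = (54.349 + 54.283 + 54.241 + 54.321 + 54.261) / 5 = 271.4550 / 5 = 54.2910
R̄ = (0.225 + 0.192 + 0.252 + 0.361 + 0.307) / 5 = 1.3370 / 5 = 0.2674
UCL = X̄̄ + A₂·R̄ = 54.2910 + 0.729 × 0.2674 = 54.4859

54.49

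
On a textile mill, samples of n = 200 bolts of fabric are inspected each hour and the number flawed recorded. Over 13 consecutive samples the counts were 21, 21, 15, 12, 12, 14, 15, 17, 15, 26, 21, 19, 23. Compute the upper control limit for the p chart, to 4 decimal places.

p̄ = Σdᵢ / (k·n) = 231 / (13 × 200) = 0.08885
UCL = p̄ + 3·√(p̄(1−p̄)/n) = 0.08885 + 3 × √(0.08885×0.91115/200) = 0.08885 + 3 × 0.02012 = 0.14920

0.1492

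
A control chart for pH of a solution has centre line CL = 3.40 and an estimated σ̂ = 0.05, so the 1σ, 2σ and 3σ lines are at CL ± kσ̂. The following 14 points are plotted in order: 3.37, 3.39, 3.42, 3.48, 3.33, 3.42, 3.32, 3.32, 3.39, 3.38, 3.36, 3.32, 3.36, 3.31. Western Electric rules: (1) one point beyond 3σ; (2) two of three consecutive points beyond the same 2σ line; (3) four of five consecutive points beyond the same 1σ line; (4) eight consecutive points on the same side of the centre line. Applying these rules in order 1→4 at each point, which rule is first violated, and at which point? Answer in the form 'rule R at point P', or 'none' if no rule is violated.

rule 4 at point 14

Zone of each point (C = within 1σ̂, B = 1σ̂–2σ̂, A = 2σ̂–3σ̂, * = beyond 3σ̂; sign = side of CL): 1:-C, 2:-C, 3:+C, 4:+B, 5:-B, 6:+C, 7:-B, 8:-B, 9:-C, 10:-C, 11:-C, 12:-B, 13:-C, 14:-B
Rule 4 (eight consecutive points on the same side of the centre line) is satisfied at point 14.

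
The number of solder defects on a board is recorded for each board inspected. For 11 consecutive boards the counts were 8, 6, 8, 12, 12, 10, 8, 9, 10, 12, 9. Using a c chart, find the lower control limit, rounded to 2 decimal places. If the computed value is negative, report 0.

c̄ = (8 + 6 + 8 + 12 + 12 + 10 + 8 + 9 + 10 + 12 + 9) / 11 = 104 / 11 = 9.4545
LCL = c̄ − 3√c̄ = 9.4545 − 3 × 3.0748 = 0.2301

0.23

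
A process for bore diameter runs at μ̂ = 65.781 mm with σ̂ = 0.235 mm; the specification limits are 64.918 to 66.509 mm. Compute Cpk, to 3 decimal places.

1.033

Cpu = (USL − μ̂) / (3σ̂) = (66.509 − 65.781) / (3 × 0.235) = 1.0326; Cpl = (μ̂ − LSL) / (3σ̂) = (65.781 − 64.918) / (3 × 0.235) = 1.2241; Cpk = min(Cpu, Cpl) = 1.0326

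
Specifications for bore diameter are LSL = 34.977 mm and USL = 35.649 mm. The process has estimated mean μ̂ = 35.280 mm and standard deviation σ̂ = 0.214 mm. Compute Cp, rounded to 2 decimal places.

Cp = (USL − LSL) / (6σ̂) = (35.649 − 34.977) / (6 × 0.214) = 0.6720 / 1.2840 = 0.5234

0.52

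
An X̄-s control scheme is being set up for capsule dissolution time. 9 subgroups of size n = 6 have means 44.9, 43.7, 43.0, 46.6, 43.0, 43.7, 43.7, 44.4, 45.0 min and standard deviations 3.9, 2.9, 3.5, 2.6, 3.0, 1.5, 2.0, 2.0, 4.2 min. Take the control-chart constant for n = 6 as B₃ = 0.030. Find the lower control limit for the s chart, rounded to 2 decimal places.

0.09

s̄ = (3.9 + 2.9 + 3.5 + 2.6 + 3.0 + 1.5 + 2.0 + 2.0 + 4.2) / 9 = 2.8444
LCL_s = B₃·s̄ = 0.030 × 2.8444 = 0.0853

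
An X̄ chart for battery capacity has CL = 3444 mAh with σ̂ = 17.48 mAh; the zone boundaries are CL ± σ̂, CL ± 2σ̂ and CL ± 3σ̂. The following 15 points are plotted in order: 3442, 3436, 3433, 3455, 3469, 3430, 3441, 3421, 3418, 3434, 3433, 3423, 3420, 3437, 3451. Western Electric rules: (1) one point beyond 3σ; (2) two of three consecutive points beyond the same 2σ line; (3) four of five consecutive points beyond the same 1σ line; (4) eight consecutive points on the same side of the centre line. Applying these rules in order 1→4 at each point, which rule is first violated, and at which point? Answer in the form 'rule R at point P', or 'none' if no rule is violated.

rule 4 at point 13

Zone of each point (C = within 1σ̂, B = 1σ̂–2σ̂, A = 2σ̂–3σ̂, * = beyond 3σ̂; sign = side of CL): 1:-C, 2:-C, 3:-C, 4:+C, 5:+B, 6:-C, 7:-C, 8:-B, 9:-B, 10:-C, 11:-C, 12:-B, 13:-B, 14:-C, 15:+C
Rule 4 (eight consecutive points on the same side of the centre line) is satisfied at point 13.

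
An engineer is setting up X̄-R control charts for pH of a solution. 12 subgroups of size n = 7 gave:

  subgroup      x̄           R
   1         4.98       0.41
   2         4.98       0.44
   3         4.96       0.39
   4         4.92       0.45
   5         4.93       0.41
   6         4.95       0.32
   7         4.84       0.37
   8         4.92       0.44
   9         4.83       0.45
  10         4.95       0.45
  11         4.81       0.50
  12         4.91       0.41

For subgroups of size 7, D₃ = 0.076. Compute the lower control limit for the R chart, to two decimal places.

R̄ = (0.41 + 0.44 + 0.39 + 0.45 + 0.41 + 0.32 + 0.37 + 0.44 + 0.45 + 0.45 + 0.50 + 0.41) / 12 = 5.0400 / 12 = 0.4200
LCL_R = D₃·R̄ = 0.076 × 0.4200 = 0.0319

0.03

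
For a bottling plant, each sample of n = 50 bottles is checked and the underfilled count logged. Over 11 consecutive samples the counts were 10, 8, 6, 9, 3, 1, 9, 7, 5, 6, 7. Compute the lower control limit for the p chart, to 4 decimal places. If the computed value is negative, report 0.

p̄ = Σdᵢ / (k·n) = 71 / (11 × 50) = 0.12909
LCL = p̄ − 3·√(p̄(1−p̄)/n) = 0.12909 − 3 × 0.04742 = -0.01317 → 0 (negative, so LCL = 0)

0.0000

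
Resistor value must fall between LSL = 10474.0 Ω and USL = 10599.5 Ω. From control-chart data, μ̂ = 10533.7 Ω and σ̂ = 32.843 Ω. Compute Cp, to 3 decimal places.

Cp = (USL − LSL) / (6σ̂) = (10599.5 − 10474.0) / (6 × 32.843) = 125.5000 / 197.0580 = 0.6369

0.637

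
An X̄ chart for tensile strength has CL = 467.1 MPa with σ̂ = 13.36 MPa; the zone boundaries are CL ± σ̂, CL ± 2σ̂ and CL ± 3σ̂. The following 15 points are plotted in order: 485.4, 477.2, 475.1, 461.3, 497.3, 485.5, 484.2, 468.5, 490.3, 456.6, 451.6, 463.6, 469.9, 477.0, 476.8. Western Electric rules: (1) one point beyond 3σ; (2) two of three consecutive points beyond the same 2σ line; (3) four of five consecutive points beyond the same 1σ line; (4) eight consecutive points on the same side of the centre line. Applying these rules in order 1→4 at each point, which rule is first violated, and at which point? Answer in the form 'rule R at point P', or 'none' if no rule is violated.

Zone of each point (C = within 1σ̂, B = 1σ̂–2σ̂, A = 2σ̂–3σ̂, * = beyond 3σ̂; sign = side of CL): 1:+B, 2:+C, 3:+C, 4:-C, 5:+A, 6:+B, 7:+B, 8:+C, 9:+B, 10:-C, 11:-B, 12:-C, 13:+C, 14:+C, 15:+C
Rule 3 (four of five consecutive points beyond the same 1σ limit) is satisfied at point 9.

rule 3 at point 9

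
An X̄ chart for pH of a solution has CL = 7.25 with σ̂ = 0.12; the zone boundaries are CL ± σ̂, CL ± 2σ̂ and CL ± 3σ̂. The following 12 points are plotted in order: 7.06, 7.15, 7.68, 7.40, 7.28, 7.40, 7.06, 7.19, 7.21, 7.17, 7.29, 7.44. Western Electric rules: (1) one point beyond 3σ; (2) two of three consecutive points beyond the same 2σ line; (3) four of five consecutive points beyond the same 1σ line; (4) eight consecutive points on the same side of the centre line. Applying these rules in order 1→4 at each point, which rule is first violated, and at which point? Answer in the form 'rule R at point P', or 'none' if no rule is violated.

rule 1 at point 3

Zone of each point (C = within 1σ̂, B = 1σ̂–2σ̂, A = 2σ̂–3σ̂, * = beyond 3σ̂; sign = side of CL): 1:-B, 2:-C, 3:+*, 4:+B, 5:+C, 6:+B, 7:-B, 8:-C, 9:-C, 10:-C, 11:+C, 12:+B
Rule 1 (one point beyond the 3σ limits) is satisfied at point 3.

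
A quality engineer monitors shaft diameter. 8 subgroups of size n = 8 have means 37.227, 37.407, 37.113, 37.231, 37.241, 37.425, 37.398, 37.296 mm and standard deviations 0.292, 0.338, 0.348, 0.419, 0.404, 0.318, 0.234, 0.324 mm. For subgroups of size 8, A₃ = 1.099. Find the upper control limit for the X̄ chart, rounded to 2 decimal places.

X̄̄ = (37.227 + 37.407 + 37.113 + 37.231 + 37.241 + 37.425 + 37.398 + 37.296) / 8 = 37.2922
s̄ = (0.292 + 0.338 + 0.348 + 0.419 + 0.404 + 0.318 + 0.234 + 0.324) / 8 = 0.3346
UCL = X̄̄ + A₃·s̄ = 37.2922 + 1.099 × 0.3346 = 37.6600

37.66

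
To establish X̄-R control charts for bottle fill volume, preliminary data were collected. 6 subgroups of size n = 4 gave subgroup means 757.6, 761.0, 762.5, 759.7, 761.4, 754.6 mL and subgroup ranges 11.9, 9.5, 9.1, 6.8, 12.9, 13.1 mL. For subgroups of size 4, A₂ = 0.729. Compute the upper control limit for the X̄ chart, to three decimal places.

767.158

X̄̄ = (757.6 + 761.0 + 762.5 + 759.7 + 761.4 + 754.6) / 6 = 4556.8000 / 6 = 759.4667
R̄ = (11.9 + 9.5 + 9.1 + 6.8 + 12.9 + 13.1) / 6 = 63.3000 / 6 = 10.5500
UCL = X̄̄ + A₂·R̄ = 759.4667 + 0.729 × 10.5500 = 767.1576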